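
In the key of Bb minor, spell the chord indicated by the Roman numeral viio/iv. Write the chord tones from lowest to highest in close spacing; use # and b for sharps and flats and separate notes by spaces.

viio/iv is a secondary leading-tone chord. The target iv is Eb in Bb minor; the applied chord is rooted a semitone below, on D.
Building a diminished triad on D gives D-F-Ab.

D F Ab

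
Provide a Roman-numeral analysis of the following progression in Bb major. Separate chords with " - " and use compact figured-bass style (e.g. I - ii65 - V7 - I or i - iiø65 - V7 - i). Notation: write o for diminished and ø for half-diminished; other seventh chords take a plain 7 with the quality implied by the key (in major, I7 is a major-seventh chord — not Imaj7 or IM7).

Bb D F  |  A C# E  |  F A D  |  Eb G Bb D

I - V/iii - iii6 - IV7

Bb-D-F has root Bb, degree 1 in Bb major, so I.
A-C#-E: chromatic; A is V of iii, so V/iii.
F-A-D has root D, degree 3 in Bb major, so iii6.
Eb-G-Bb-D: root Eb is the subdominant; major seventh chord there is IV7.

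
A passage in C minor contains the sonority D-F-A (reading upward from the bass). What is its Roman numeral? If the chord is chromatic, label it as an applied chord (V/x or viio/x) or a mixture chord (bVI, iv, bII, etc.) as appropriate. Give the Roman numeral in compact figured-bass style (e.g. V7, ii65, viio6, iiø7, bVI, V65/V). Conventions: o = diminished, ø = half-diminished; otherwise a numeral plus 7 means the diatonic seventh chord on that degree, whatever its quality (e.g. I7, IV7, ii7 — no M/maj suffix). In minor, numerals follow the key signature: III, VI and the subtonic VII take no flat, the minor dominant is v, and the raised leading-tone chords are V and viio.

Stacked in thirds the chord is D-F-A: a minor triad on D.
D is the second degree of C minor. This is the minor supertonic, borrowed from the parallel major (the Dorian ii).

ii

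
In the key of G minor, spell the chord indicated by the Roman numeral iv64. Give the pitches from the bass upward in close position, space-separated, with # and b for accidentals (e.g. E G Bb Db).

G C Eb

In G minor, the fourth degree is C, and the diatonic chord built there is a minor triad.
Stacking thirds from C gives C-Eb-G.
The figured bass 64 indicates second inversion, placing the fifth (G) in the bass: G-C-Eb.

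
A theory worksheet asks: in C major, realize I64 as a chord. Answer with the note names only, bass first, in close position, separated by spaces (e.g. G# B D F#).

G C E

The numeral's case and figure indicate a major triad. In C major its root, the first degree, is C.
That chord is spelled C-E-G.
The figured bass 64 indicates second inversion, placing the fifth (G) in the bass: G-C-E.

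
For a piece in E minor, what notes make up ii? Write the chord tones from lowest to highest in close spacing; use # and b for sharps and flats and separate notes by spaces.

ii is the minor supertonic, borrowed from the parallel major (the Dorian ii). In E minor that root is F#.
So the chord is F#-A-C#, a minor triad.

F# A C#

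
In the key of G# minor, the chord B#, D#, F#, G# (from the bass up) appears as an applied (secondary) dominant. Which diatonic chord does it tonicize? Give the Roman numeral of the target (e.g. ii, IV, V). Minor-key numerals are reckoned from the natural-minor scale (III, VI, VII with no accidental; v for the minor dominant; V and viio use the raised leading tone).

The chord is a dominant seventh chord on G#.
A dominant resolves down a perfect fifth: G# → C#. In G# minor, C# is scale degree 4, i.e. iv.

iv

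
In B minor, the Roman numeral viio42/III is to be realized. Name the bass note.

Bb

The applied chord viio42/III is rooted on C#: C#-E-G-Bb.
The figure 42 means third inversion — the seventh is in the bass.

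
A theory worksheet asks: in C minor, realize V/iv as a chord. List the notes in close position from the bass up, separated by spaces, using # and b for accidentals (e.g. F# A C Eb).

C E G

V/iv is a secondary dominant — the dominant triad of iv. iv in C minor is F, so the applied chord's root is C, a perfect fifth above.
Building a major triad on C gives C-E-G.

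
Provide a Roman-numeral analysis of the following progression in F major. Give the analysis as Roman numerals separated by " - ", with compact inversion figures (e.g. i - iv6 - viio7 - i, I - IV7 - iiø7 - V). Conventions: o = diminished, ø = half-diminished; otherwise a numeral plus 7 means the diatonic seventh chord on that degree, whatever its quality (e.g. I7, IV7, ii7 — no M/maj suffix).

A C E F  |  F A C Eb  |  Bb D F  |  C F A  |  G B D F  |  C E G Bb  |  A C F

I65 - V7/IV - IV - I64 - V7/V - V7 - I6

A-C-E-F: major seventh chord on F = scale degree 1 → I65.
F-A-C-Eb: a dominant seventh chord on F, the applied dominant of IV → V7/IV.
Bb-D-F has root Bb, degree 4 in F major, so IV.
C-F-A: major triad on F = scale degree 1 → I64.
G-B-D-F: chromatic; G is V of V, so V7/V.
C-E-G-Bb: dominant seventh chord on C = scale degree 5 → V7.
A-C-F: major triad on F = scale degree 1 → I6.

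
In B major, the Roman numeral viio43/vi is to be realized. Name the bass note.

C#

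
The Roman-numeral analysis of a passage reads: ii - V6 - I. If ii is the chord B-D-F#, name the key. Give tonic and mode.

A major

The chord Bm is a minor triad rooted on B; its label is ii.
If B is scale degree 2 and the mode makes that degree carry a minor triad, the tonic is A and the mode is major.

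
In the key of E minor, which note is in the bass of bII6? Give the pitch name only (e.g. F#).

A

bII in E minor has root F; the chord is F-A-C.
The figure 6 means first inversion — the third is in the bass.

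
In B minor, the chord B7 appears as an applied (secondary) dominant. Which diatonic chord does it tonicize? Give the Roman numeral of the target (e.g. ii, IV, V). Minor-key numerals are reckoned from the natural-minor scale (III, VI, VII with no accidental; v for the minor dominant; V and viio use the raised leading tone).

The chord is a dominant seventh chord on B.
A dominant resolves down a perfect fifth: B → E. In B minor, E is scale degree 4, i.e. iv.

iv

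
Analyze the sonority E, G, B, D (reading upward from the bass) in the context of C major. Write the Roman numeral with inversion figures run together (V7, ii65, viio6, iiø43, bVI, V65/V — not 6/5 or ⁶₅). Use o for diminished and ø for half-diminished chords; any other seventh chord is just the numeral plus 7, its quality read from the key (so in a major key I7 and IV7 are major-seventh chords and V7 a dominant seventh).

The pitches E-G-B-D form a minor seventh chord rooted on E.
In C major, E is the mediant; the diatonic minor seventh chord there is iii7.

iii7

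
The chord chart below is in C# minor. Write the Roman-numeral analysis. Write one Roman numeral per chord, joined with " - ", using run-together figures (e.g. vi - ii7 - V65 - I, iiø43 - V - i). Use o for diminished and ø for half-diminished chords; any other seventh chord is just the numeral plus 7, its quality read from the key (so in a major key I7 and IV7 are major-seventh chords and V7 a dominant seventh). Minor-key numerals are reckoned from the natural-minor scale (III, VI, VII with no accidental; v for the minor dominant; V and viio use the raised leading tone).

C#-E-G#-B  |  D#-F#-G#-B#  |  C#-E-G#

C#-E-G#-B: minor seventh chord on C# = scale degree 1 → i7.
D#-F#-G#-B#: dominant seventh chord on G# = scale degree 5 → V43.
C#-E-G#: minor triad on C# = scale degree 1 → i.

i7 - V43 - i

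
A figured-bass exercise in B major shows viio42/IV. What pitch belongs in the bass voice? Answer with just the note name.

The applied chord viio42/IV is rooted on D#: D#-F#-A-C.
The figure 42 means third inversion — the seventh is in the bass.

C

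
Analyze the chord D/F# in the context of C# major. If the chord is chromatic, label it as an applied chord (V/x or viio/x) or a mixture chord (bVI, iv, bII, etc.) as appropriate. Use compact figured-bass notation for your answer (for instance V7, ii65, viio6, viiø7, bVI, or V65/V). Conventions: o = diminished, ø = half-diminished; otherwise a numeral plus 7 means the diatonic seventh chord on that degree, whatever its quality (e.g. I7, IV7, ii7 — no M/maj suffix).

bII6

Stacked in thirds the chord is D-F#-A: a major triad on D.
D is the lowered second degree of C# major (diatonic 2 would be D#). This is the Neapolitan sixth — a major triad on the lowered second degree, here in its customary first inversion.
With F# in the bass the chord is in first inversion, so the figured bass is 6.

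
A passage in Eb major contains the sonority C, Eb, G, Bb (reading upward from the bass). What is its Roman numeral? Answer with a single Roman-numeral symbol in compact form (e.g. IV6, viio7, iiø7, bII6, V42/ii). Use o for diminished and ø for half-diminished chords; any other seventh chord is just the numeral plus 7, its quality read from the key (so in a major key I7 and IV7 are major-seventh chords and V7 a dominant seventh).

vi7

Stacked in thirds the chord is C-Eb-G-Bb: a minor seventh chord on C.
In Eb major, C is the submediant; the diatonic minor seventh chord there is vi7.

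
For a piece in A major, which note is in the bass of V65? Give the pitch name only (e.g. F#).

G#

V in A major has root E; the chord is E-G#-B-D.
The figure 65 means first inversion — the third is in the bass.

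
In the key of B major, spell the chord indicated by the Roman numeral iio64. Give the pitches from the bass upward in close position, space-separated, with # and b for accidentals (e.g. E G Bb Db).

G C# E

Scale degree 2 in B major is C#; here the chord built on it is altered to a diminished triad. iio64 is the diminished supertonic triad, borrowed from the parallel minor.
So the chord is C#-E-G, a diminished triad.
The figured bass 64 indicates second inversion, placing the fifth (G) in the bass: G-C#-E.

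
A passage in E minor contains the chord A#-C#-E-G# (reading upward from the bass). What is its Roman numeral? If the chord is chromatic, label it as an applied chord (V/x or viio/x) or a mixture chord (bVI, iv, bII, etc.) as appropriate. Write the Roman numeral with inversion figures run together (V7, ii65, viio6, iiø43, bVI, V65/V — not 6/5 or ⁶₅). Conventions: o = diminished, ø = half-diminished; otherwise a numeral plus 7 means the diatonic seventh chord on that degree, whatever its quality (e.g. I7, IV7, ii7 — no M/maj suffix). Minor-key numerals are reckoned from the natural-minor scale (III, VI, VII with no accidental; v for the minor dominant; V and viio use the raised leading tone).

viiø7/V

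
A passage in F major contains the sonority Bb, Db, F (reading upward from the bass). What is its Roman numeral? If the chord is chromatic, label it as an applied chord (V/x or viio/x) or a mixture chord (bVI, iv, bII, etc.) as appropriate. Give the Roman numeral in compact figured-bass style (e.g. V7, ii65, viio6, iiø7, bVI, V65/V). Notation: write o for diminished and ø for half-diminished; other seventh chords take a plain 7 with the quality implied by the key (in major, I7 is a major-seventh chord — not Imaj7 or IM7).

The pitches Bb-Db-F form a minor triad rooted on Bb.
Bb is the fourth degree of F major. This is the minor subdominant, borrowed from the parallel minor.

iv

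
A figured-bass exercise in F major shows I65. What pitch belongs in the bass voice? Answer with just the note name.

A

I in F major has root F; the chord is F-A-C-E.
The figure 65 means first inversion — the third is in the bass.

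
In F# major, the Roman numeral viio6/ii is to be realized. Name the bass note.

A#

The applied chord viio6/ii is rooted on F##: F##-A#-C#.
The figure 6 means first inversion — the third is in the bass.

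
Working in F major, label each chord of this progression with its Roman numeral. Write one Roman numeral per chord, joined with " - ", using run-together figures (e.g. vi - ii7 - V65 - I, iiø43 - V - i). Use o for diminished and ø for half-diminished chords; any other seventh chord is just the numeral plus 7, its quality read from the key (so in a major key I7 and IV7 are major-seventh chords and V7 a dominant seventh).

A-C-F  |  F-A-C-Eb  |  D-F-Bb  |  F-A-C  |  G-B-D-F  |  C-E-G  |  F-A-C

A-C-F: major triad on F = scale degree 1 → I6.
F-A-C-Eb: a dominant seventh chord on F, the applied dominant of IV → V7/IV.
D-F-Bb has root Bb, degree 4 in F major, so IV6.
F-A-C: root F is the tonic; major triad there is I.
G-B-D-F: a dominant seventh chord on G, the applied dominant of V → V7/V.
C-E-G has root C, degree 5 in F major, so V.
F-A-C: root F is the tonic; major triad there is I.

I6 - V7/IV - IV6 - I - V7/V - V - I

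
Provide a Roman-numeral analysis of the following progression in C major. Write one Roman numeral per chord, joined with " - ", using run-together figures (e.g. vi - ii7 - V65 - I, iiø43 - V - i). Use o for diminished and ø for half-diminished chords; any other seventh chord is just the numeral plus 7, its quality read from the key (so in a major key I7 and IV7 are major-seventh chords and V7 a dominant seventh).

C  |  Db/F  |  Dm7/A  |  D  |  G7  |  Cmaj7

C: major triad on C = scale degree 1 → I.
Db/F: Db with this quality isn't in the key; a major triad on b2 is the Neapolitan sixth, bII6 (third, F, in the bass — hence the 6).
Dm7/A has root D, degree 2 in C major, so ii43.
D: a major triad on D, the applied dominant of V → V/V.
G7: root G is the dominant; dominant seventh chord there is V7.
Cmaj7: root C is the tonic; major seventh chord there is I7.

I - bII6 - ii43 - V/V - V7 - I7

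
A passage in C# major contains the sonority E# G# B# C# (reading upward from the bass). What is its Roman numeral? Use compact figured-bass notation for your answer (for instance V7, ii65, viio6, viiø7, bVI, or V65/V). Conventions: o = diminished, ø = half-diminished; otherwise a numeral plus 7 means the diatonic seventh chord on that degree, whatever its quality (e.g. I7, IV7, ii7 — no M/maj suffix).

I65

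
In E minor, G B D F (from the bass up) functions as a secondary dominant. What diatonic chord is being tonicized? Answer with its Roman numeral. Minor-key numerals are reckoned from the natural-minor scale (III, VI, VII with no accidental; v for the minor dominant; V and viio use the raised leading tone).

VI

The chord is a dominant seventh chord on G.
A dominant resolves down a perfect fifth: G → C. In E minor, C is scale degree 6, i.e. VI.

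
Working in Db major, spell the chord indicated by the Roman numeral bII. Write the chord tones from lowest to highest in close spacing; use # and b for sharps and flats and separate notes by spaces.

Scale degree 2 in Db major is Eb; lowering it a half step gives Ebb. bII is the Neapolitan chord — a major triad on the lowered second degree.
So the chord is Ebb-Gb-Bbb.

Ebb Gb Bbb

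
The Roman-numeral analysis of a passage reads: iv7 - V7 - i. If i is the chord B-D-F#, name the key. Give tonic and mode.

The anchor chord is a minor triad on B, labeled i.
If B is scale degree 1 and the mode makes that degree carry a minor triad, the tonic is B and the mode is minor.

B minor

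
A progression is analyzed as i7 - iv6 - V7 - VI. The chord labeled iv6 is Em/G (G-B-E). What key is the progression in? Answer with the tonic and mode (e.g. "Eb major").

The chord Em/G is a minor triad rooted on E; its label is iv6.
iv6 on E implies E is the subdominant; that puts the tonic at B, and the lowercase numeral fits minor mode.

B minor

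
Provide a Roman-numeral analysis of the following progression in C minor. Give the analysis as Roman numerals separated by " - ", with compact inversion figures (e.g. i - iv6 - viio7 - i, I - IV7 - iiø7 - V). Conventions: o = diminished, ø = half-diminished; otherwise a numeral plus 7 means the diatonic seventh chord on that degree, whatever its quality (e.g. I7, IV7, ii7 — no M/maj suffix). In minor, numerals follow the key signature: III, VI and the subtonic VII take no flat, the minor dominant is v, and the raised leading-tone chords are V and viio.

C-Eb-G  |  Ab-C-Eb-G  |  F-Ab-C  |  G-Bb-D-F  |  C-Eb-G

C-Eb-G has root C, degree 1 in C minor, so i.
Ab-C-Eb-G: major seventh chord on Ab = scale degree 6 → VI7.
F-Ab-C has root F, degree 4 in C minor, so iv.
G-Bb-D-F: minor seventh chord on G = scale degree 5 → v7.
C-Eb-G has root C, degree 1 in C minor, so i.

i - VI7 - iv - v7 - i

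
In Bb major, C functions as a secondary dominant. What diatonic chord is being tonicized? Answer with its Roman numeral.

V

The chord is a major triad on C.
A dominant resolves down a perfect fifth: C → F. In Bb major, F is scale degree 5, i.e. V.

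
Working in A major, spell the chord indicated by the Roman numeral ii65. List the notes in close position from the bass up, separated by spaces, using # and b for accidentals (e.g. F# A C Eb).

In A major, the supertonic is B, and the diatonic chord built there is a minor seventh chord.
Stacking thirds from B gives B-D-F#-A.
With the 65 figure the chord is in first inversion; from the bass D upward in close position it reads D-F#-A-B.

D F# A B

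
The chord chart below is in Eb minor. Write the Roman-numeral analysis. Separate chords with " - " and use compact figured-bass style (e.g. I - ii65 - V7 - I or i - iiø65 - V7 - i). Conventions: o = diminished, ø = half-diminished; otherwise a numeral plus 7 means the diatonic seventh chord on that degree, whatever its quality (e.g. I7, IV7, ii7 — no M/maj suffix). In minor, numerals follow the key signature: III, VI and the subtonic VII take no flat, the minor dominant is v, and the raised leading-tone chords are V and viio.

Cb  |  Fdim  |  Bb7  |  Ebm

VI - iio - V7 - i

Cb: major triad on Cb = scale degree 6 → VI.
Fdim: diminished triad on F = scale degree 2 → iio.
Bb7: root Bb is the dominant; dominant seventh chord there is V7.
Ebm: root Eb is the tonic; minor triad there is i.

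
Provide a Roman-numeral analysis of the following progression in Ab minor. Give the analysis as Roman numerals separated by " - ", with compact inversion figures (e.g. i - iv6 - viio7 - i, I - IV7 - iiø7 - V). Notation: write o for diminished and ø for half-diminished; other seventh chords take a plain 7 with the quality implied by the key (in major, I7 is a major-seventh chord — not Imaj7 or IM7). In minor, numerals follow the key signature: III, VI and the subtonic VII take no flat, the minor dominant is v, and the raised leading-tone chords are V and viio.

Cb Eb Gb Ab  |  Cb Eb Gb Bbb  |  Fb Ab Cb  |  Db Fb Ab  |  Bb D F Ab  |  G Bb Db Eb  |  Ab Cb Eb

i65 - V7/VI - VI - iv - V7/V - V65 - i

Cb-Eb-Gb-Ab has root Ab, degree 1 in Ab minor, so i65.
Cb-Eb-Gb-Bbb: chromatic; Cb is V of VI, so V7/VI.
Fb-Ab-Cb has root Fb, degree 6 in Ab minor, so VI.
Db-Fb-Ab: root Db is the subdominant; minor triad there is iv.
Bb-D-F-Ab is the secondary dominant of V (dominant seventh chord on Bb): V7/V.
G-Bb-Db-Eb: root Eb is the dominant; dominant seventh chord there is V65.
Ab-Cb-Eb: root Ab is the tonic; minor triad there is i.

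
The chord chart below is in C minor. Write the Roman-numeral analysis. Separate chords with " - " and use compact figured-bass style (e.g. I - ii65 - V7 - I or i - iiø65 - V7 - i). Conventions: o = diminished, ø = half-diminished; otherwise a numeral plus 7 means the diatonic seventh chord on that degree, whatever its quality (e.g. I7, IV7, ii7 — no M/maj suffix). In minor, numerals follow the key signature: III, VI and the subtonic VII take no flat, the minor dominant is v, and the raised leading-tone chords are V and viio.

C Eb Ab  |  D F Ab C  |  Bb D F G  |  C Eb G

VI6 - iiø7 - v65 - i

C-Eb-Ab: root Ab is the submediant; major triad there is VI6.
D-F-Ab-C: half-diminished seventh chord on D = scale degree 2 → iiø7.
Bb-D-F-G: root G is the dominant; minor seventh chord there is v65.
C-Eb-G has root C, degree 1 in C minor, so i.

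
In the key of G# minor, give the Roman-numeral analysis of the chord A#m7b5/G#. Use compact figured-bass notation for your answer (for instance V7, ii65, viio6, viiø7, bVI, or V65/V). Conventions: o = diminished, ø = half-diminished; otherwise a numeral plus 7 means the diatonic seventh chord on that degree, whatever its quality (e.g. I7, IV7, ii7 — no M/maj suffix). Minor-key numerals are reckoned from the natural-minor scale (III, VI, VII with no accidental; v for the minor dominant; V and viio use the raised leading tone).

iiø42

The pitches A#-C#-E-G# form a half-diminished seventh chord rooted on A#.
A# is scale degree 2 in G# minor, and a half-diminished seventh chord on that degree is written iiø7.
With G# in the bass the chord is in third inversion, so the figured bass is 42.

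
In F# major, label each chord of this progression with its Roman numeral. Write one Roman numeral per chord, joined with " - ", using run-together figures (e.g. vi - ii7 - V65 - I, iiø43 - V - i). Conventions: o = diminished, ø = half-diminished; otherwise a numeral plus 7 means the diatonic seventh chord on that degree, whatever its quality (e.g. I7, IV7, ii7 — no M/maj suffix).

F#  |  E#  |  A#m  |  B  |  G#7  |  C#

I - V/iii - iii - IV - V7/V - V

F# has root F#, degree 1 in F# major, so I.
E#: a major triad on E#, the applied dominant of iii → V/iii.
A#m has root A#, degree 3 in F# major, so iii.
B has root B, degree 4 in F# major, so IV.
G#7 is the secondary dominant of V (dominant seventh chord on G#): V7/V.
C#: major triad on C# = scale degree 5 → V.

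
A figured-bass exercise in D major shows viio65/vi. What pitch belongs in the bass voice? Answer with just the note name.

The applied chord viio65/vi is rooted on A#: A#-C#-E-G.
The figure 65 means first inversion — the third is in the bass.

C#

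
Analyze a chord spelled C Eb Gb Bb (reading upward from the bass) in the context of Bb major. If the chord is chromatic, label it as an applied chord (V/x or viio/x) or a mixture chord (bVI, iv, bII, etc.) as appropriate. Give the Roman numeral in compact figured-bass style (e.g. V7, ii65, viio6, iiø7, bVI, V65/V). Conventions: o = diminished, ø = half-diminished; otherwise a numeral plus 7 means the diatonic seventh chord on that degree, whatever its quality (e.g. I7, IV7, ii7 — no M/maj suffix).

Stacked in thirds the chord is C-Eb-Gb-Bb: a half-diminished seventh chord on C.
C is the second degree of Bb major. This is the half-diminished supertonic seventh, borrowed from the parallel minor.

iiø7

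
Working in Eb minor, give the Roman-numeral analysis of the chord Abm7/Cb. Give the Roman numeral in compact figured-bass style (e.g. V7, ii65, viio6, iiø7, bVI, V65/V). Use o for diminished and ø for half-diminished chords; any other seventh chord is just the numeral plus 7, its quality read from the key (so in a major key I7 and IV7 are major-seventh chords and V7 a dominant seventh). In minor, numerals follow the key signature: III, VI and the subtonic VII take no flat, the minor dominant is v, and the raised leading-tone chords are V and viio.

iv65

Stacked in thirds the chord is Ab-Cb-Eb-Gb: a minor seventh chord on Ab.
In Eb minor, Ab is the subdominant; the diatonic minor seventh chord there is iv7.
With Cb in the bass the chord is in first inversion, so the figured bass is 65.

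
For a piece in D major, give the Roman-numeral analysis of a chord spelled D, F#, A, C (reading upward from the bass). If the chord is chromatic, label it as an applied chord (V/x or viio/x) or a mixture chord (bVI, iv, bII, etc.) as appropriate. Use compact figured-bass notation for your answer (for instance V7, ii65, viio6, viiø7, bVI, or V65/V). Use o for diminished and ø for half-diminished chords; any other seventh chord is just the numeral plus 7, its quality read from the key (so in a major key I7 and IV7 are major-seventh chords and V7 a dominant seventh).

The pitches D-F#-A-C form a dominant seventh chord rooted on D.
D is not a diatonic chord root with this quality in D major, but it lies a perfect fifth above G (IV), so the chord functions as an applied dominant of IV.

V7/IV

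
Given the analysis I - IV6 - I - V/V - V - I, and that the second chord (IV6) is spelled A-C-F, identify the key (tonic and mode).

The chord F/A is a major triad rooted on F; its label is IV6.
If F is scale degree 4 and the mode makes that degree carry a major triad, the tonic is C and the mode is major.

C major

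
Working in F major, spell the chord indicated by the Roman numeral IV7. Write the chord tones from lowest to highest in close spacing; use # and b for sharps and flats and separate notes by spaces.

Bb D F A

In F major, the subdominant is Bb, and the diatonic chord built there is a major seventh chord.
That chord is spelled Bb-D-F-A.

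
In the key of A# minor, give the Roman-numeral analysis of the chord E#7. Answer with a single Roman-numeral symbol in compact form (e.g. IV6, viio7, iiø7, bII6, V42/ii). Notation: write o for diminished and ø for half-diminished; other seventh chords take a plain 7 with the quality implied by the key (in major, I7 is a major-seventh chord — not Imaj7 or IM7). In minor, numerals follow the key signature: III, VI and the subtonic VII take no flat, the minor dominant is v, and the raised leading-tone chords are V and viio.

V7

The pitches E#-G##-B#-D# form a dominant seventh chord rooted on E#.
E# is scale degree 5 in A# minor, and a dominant seventh chord on that degree is written V7.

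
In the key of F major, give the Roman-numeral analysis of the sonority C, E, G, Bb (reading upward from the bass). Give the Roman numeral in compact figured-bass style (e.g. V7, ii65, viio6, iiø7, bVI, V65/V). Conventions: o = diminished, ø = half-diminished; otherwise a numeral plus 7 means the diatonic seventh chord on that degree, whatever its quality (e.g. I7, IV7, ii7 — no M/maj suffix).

Stacked in thirds the chord is C-E-G-Bb: a dominant seventh chord on C.
In F major, C is the dominant; the diatonic dominant seventh chord there is V7.

V7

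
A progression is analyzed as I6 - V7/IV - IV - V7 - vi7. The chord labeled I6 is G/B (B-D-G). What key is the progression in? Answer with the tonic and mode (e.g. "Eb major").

The anchor chord is a major triad on G, labeled I6.
If G is scale degree 1 and the mode makes that degree carry a major triad, the tonic is G and the mode is major.

G major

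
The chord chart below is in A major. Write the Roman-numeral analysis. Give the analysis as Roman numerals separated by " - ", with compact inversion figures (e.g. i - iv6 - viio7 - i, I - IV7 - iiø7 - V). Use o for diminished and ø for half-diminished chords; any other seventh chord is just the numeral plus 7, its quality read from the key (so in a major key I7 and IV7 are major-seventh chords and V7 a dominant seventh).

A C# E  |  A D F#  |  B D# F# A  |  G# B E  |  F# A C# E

I - IV64 - V7/V - V6 - vi7

A-C#-E has root A, degree 1 in A major, so I.
A-D-F# has root D, degree 4 in A major, so IV64.
B-D#-F#-A: chromatic; B is V of V, so V7/V.
G#-B-E: major triad on E = scale degree 5 → V6.
F#-A-C#-E: minor seventh chord on F# = scale degree 6 → vi7.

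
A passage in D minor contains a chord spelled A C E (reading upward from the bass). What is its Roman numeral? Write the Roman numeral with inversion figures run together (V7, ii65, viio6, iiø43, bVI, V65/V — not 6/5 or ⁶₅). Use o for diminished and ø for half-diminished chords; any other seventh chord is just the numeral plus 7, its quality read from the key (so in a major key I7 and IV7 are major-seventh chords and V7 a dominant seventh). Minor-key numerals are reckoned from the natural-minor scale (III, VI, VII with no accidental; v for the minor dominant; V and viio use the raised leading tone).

v

Stacked in thirds the chord is A-C-E: a minor triad on A.
A is scale degree 5 in D minor, and a minor triad on that degree is written v.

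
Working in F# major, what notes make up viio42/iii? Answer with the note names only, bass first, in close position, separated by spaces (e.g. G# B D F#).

F# G## B# D#

viio42/iii is a secondary leading-tone chord. The target iii is A# in F# major; the applied chord is rooted a semitone below, on G##.
Building a fully diminished seventh chord on G## gives G##-B#-D#-F#.
With the 42 figure the chord is in third inversion; from the bass F# upward in close position it reads F#-G##-B#-D#.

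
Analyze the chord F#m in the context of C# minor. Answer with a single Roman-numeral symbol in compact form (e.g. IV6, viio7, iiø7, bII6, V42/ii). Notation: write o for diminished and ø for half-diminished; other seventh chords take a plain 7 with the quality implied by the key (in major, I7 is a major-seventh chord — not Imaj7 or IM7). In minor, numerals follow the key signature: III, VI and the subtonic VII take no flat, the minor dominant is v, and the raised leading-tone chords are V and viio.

iv

The pitches F#-A-C# form a minor triad rooted on F#.
In C# minor, F# is the subdominant; the diatonic minor triad there is iv.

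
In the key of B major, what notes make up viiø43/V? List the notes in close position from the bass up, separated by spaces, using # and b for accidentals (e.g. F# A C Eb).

The slash marks an applied leading-tone chord: viio of V. In B major, V is F#, so the leading tone to it is E#, a half step below.
Building a half-diminished seventh chord on E# gives E#-G#-B-D#.
The figured bass 43 indicates second inversion, placing the fifth (B) in the bass: B-D#-E#-G#.

B D# E# G#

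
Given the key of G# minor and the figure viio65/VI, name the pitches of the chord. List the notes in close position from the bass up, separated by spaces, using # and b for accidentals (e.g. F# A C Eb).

F# A C D#

The slash marks an applied leading-tone chord: viio of VI. In G# minor, VI is E, so the leading tone to it is D#, a half step below.
Building a fully diminished seventh chord on D# gives D#-F#-A-C.
With the 65 figure the chord is in first inversion; from the bass F# upward in close position it reads F#-A-C-D#.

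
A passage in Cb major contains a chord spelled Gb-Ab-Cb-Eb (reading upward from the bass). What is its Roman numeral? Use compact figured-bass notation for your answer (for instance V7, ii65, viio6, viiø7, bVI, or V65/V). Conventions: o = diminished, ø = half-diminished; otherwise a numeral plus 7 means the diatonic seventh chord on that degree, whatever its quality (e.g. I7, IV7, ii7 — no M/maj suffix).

vi42

Stacked in thirds the chord is Ab-Cb-Eb-Gb: a minor seventh chord on Ab.
Ab is scale degree 6 in Cb major, and a minor seventh chord on that degree is written vi7.
With Gb in the bass the chord is in third inversion, so the figured bass is 42.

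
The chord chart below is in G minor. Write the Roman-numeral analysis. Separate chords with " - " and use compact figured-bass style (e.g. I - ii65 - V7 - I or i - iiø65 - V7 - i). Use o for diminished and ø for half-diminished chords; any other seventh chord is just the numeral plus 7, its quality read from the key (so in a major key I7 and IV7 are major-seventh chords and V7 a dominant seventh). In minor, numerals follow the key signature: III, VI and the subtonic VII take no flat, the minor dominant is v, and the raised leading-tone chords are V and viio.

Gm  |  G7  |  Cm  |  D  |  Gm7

Gm: root G is the tonic; minor triad there is i.
G7 is the secondary dominant of iv (dominant seventh chord on G): V7/iv.
Cm: minor triad on C = scale degree 4 → iv.
D: major triad on D = scale degree 5 → V.
Gm7 has root G, degree 1 in G minor, so i7.

i - V7/iv - iv - V - i7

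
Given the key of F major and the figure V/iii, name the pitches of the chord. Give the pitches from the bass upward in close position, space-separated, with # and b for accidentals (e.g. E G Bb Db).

The slash means an applied dominant: we want the dominant of iii. In F major, iii is A minor, and its dominant is built on E.
Building a major triad on E gives E-G#-B.

E G# B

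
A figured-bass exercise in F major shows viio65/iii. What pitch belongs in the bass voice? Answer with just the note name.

B

The applied chord viio65/iii is rooted on G#: G#-B-D-F.
The figure 65 means first inversion — the third is in the bass.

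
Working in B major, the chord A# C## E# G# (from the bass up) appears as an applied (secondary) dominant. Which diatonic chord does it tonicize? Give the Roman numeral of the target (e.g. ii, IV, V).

The chord is a dominant seventh chord on A#.
A dominant resolves down a perfect fifth: A# → D#. In B major, D# is scale degree 3, i.e. iii.

iii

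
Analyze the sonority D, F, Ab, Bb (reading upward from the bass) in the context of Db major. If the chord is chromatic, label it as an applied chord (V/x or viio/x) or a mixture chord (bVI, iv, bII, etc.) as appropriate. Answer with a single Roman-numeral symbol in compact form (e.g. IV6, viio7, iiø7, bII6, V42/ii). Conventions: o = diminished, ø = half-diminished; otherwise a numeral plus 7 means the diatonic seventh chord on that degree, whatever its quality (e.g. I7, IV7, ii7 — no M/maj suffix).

V65/ii

The pitches Bb-D-F-Ab form a dominant seventh chord rooted on Bb.
Bb is not a diatonic chord root with this quality in Db major, but it lies a perfect fifth above Eb (ii), so the chord functions as an applied dominant of ii.
With D in the bass the chord is in first inversion, so the figured bass is 65.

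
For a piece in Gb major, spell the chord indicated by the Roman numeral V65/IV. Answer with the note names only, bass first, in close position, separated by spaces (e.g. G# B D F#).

Bb Db Fb Gb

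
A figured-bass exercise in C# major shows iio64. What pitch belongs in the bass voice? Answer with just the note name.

iio in C# major has root D#; the chord is D#-F#-A.
The figure 64 means second inversion — the fifth is in the bass.

A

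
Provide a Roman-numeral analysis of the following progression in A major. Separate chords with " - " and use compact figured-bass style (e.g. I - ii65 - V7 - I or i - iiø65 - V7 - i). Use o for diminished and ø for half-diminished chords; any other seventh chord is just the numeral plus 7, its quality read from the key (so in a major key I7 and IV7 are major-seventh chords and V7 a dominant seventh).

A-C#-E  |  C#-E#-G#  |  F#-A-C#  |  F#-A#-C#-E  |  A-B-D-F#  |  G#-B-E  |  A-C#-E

I - V/vi - vi - V7/ii - ii42 - V6 - I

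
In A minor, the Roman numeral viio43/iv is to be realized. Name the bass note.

G

The applied chord viio43/iv is rooted on C#: C#-E-G-Bb.
The figure 43 means second inversion — the fifth is in the bass.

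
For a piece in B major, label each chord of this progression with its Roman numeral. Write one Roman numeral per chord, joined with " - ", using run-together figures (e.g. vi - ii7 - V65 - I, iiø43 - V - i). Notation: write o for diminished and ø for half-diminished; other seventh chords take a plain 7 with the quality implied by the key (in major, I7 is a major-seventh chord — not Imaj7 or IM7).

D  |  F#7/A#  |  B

bIII - V65 - I

D: major triad on D — chromatic; bIII (borrowed from the parallel minor).
F#7/A#: root F# is the dominant; dominant seventh chord there is V65.
B: major triad on B = scale degree 1 → I.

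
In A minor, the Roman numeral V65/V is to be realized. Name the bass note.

The applied chord V65/V is rooted on B: B-D#-F#-A.
The figure 65 means first inversion — the third is in the bass.

D#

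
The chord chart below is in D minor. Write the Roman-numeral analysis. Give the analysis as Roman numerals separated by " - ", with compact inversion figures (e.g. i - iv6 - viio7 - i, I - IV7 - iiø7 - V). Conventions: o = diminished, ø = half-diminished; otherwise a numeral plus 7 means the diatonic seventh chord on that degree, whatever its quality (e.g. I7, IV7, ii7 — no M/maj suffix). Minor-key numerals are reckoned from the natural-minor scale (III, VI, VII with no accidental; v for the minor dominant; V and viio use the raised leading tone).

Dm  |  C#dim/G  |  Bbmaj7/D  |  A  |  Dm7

i - viio64 - VI65 - V - i7

Dm: minor triad on D = scale degree 1 → i.
C#dim/G: diminished triad on C# = scale degree 7 → viio64.
Bbmaj7/D has root Bb, degree 6 in D minor, so VI65.
A: major triad on A = scale degree 5 → V.
Dm7 has root D, degree 1 in D minor, so i7.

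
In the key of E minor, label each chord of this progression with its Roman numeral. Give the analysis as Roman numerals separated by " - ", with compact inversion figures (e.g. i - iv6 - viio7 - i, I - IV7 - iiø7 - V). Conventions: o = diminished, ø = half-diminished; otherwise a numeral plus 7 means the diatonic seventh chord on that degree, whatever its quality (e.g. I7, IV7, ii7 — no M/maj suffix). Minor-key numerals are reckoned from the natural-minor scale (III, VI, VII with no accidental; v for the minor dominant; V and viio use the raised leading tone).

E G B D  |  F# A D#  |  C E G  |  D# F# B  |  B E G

i7 - viio6 - VI - V6 - i64

E-G-B-D: root E is the tonic; minor seventh chord there is i7.
F#-A-D# has root D#, degree 7 in E minor, so viio6.
C-E-G has root C, degree 6 in E minor, so VI.
D#-F#-B: root B is the dominant; major triad there is V6.
B-E-G has root E, degree 1 in E minor, so i64.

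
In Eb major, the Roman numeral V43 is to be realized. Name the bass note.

V in Eb major has root Bb; the chord is Bb-D-F-Ab.
The figure 43 means second inversion — the fifth is in the bass.

F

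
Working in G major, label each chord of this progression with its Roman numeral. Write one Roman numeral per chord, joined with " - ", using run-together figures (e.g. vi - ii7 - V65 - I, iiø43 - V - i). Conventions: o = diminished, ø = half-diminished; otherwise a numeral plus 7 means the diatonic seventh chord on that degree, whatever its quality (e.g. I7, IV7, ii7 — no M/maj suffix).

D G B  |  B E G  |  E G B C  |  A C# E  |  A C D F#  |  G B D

I64 - vi64 - IV65 - V/V - V43 - I

D-G-B: root G is the tonic; major triad there is I64.
B-E-G: minor triad on E = scale degree 6 → vi64.
E-G-B-C: root C is the subdominant; major seventh chord there is IV65.
A-C#-E: chromatic; A is V of V, so V/V.
A-C-D-F#: root D is the dominant; dominant seventh chord there is V43.
G-B-D: root G is the tonic; major triad there is I.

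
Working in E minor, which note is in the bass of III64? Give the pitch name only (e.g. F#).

D

III in E minor has root G; the chord is G-B-D.
The figure 64 means second inversion — the fifth is in the bass.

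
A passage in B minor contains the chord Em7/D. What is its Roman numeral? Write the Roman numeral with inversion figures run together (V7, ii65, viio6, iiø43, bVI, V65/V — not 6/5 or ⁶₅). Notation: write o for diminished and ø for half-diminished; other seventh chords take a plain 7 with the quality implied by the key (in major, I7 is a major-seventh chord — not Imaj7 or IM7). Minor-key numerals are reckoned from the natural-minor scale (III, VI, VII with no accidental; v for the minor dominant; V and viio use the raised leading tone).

iv42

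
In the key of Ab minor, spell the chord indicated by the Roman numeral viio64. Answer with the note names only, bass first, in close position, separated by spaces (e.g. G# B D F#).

In Ab minor, the leading-tone chord is built on the raised seventh degree, G.
Stacking thirds from G gives G-Bb-Db.
With the 64 figure the chord is in second inversion; from the bass Db upward in close position it reads Db-G-Bb.

Db G Bb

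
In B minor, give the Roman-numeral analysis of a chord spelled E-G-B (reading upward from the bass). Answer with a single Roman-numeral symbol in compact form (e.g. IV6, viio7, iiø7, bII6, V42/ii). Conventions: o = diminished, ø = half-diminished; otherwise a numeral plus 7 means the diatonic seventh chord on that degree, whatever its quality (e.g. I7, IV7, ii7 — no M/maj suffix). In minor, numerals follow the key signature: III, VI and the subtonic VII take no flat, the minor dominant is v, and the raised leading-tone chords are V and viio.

Stacked in thirds the chord is E-G-B: a minor triad on E.
In B minor, E is the subdominant; the diatonic minor triad there is iv.

iv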